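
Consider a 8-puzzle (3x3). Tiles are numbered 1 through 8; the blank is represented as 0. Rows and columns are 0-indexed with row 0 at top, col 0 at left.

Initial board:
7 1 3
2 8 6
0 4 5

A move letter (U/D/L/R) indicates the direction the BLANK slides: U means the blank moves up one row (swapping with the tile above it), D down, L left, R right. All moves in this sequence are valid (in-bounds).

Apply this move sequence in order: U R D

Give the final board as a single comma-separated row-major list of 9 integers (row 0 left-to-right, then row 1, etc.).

Answer: 7, 1, 3, 8, 4, 6, 2, 0, 5

Derivation:
After move 1 (U):
7 1 3
0 8 6
2 4 5

After move 2 (R):
7 1 3
8 0 6
2 4 5

After move 3 (D):
7 1 3
8 4 6
2 0 5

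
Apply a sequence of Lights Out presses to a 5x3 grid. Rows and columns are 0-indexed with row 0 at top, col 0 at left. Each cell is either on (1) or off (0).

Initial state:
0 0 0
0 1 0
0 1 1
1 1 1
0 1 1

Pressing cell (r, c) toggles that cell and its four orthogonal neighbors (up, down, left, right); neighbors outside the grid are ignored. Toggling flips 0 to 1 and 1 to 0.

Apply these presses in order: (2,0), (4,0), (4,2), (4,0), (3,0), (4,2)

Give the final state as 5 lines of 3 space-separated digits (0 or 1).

After press 1 at (2,0):
0 0 0
1 1 0
1 0 1
0 1 1
0 1 1

After press 2 at (4,0):
0 0 0
1 1 0
1 0 1
1 1 1
1 0 1

After press 3 at (4,2):
0 0 0
1 1 0
1 0 1
1 1 0
1 1 0

After press 4 at (4,0):
0 0 0
1 1 0
1 0 1
0 1 0
0 0 0

After press 5 at (3,0):
0 0 0
1 1 0
0 0 1
1 0 0
1 0 0

After press 6 at (4,2):
0 0 0
1 1 0
0 0 1
1 0 1
1 1 1

Answer: 0 0 0
1 1 0
0 0 1
1 0 1
1 1 1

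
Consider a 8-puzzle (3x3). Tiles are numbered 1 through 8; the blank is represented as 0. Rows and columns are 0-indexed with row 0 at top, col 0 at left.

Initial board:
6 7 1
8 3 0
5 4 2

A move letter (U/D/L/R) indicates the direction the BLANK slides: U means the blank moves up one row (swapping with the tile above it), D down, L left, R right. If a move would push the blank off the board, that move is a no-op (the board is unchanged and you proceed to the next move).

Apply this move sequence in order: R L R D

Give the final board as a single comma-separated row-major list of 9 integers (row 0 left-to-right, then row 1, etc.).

Answer: 6, 7, 1, 8, 3, 2, 5, 4, 0

Derivation:
After move 1 (R):
6 7 1
8 3 0
5 4 2

After move 2 (L):
6 7 1
8 0 3
5 4 2

After move 3 (R):
6 7 1
8 3 0
5 4 2

After move 4 (D):
6 7 1
8 3 2
5 4 0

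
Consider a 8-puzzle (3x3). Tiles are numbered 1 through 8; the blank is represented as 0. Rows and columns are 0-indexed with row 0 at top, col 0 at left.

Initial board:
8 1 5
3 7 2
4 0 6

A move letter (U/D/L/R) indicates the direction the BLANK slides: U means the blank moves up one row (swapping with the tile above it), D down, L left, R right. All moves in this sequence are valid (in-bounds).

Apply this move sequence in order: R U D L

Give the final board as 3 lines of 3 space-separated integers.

After move 1 (R):
8 1 5
3 7 2
4 6 0

After move 2 (U):
8 1 5
3 7 0
4 6 2

After move 3 (D):
8 1 5
3 7 2
4 6 0

After move 4 (L):
8 1 5
3 7 2
4 0 6

Answer: 8 1 5
3 7 2
4 0 6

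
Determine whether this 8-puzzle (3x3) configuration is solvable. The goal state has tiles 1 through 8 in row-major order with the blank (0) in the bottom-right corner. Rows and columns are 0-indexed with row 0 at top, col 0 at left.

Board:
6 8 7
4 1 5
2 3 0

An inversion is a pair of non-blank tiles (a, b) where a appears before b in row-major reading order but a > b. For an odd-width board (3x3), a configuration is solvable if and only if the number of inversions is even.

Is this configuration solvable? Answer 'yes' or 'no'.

Answer: no

Derivation:
Inversions (pairs i<j in row-major order where tile[i] > tile[j] > 0): 21
21 is odd, so the puzzle is not solvable.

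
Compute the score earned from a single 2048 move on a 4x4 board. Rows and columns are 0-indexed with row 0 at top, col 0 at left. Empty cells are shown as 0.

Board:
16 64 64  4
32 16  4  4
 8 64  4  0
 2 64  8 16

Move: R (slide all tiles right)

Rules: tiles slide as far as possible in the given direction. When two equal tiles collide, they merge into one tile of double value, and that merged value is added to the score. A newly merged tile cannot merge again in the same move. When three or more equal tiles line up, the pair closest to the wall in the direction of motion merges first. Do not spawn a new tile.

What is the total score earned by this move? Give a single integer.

Slide right:
row 0: [16, 64, 64, 4] -> [0, 16, 128, 4]  score +128 (running 128)
row 1: [32, 16, 4, 4] -> [0, 32, 16, 8]  score +8 (running 136)
row 2: [8, 64, 4, 0] -> [0, 8, 64, 4]  score +0 (running 136)
row 3: [2, 64, 8, 16] -> [2, 64, 8, 16]  score +0 (running 136)
Board after move:
  0  16 128   4
  0  32  16   8
  0   8  64   4
  2  64   8  16

Answer: 136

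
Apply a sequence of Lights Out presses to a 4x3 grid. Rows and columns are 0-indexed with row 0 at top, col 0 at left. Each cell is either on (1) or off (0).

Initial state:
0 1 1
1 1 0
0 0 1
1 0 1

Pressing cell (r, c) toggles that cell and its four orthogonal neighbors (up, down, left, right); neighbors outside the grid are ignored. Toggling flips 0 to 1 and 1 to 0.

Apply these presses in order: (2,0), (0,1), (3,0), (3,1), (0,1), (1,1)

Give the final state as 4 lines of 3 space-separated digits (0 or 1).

After press 1 at (2,0):
0 1 1
0 1 0
1 1 1
0 0 1

After press 2 at (0,1):
1 0 0
0 0 0
1 1 1
0 0 1

After press 3 at (3,0):
1 0 0
0 0 0
0 1 1
1 1 1

After press 4 at (3,1):
1 0 0
0 0 0
0 0 1
0 0 0

After press 5 at (0,1):
0 1 1
0 1 0
0 0 1
0 0 0

After press 6 at (1,1):
0 0 1
1 0 1
0 1 1
0 0 0

Answer: 0 0 1
1 0 1
0 1 1
0 0 0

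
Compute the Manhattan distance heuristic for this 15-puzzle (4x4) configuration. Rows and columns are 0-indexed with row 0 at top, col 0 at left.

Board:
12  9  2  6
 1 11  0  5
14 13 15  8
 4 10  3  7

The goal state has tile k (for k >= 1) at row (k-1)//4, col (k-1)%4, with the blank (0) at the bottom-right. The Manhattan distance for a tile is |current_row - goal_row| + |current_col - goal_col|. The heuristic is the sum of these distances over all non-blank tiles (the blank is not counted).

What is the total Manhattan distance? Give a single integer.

Answer: 37

Derivation:
Tile 12: at (0,0), goal (2,3), distance |0-2|+|0-3| = 5
Tile 9: at (0,1), goal (2,0), distance |0-2|+|1-0| = 3
Tile 2: at (0,2), goal (0,1), distance |0-0|+|2-1| = 1
Tile 6: at (0,3), goal (1,1), distance |0-1|+|3-1| = 3
Tile 1: at (1,0), goal (0,0), distance |1-0|+|0-0| = 1
Tile 11: at (1,1), goal (2,2), distance |1-2|+|1-2| = 2
Tile 5: at (1,3), goal (1,0), distance |1-1|+|3-0| = 3
Tile 14: at (2,0), goal (3,1), distance |2-3|+|0-1| = 2
Tile 13: at (2,1), goal (3,0), distance |2-3|+|1-0| = 2
Tile 15: at (2,2), goal (3,2), distance |2-3|+|2-2| = 1
Tile 8: at (2,3), goal (1,3), distance |2-1|+|3-3| = 1
Tile 4: at (3,0), goal (0,3), distance |3-0|+|0-3| = 6
Tile 10: at (3,1), goal (2,1), distance |3-2|+|1-1| = 1
Tile 3: at (3,2), goal (0,2), distance |3-0|+|2-2| = 3
Tile 7: at (3,3), goal (1,2), distance |3-1|+|3-2| = 3
Sum: 5 + 3 + 1 + 3 + 1 + 2 + 3 + 2 + 2 + 1 + 1 + 6 + 1 + 3 + 3 = 37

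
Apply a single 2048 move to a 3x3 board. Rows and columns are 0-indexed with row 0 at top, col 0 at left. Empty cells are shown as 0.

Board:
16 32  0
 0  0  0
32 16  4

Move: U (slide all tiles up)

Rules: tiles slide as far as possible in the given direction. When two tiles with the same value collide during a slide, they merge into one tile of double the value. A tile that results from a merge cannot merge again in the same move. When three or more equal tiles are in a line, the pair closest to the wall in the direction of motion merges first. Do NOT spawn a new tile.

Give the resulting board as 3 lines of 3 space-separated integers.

Answer: 16 32  4
32 16  0
 0  0  0

Derivation:
Slide up:
col 0: [16, 0, 32] -> [16, 32, 0]
col 1: [32, 0, 16] -> [32, 16, 0]
col 2: [0, 0, 4] -> [4, 0, 0]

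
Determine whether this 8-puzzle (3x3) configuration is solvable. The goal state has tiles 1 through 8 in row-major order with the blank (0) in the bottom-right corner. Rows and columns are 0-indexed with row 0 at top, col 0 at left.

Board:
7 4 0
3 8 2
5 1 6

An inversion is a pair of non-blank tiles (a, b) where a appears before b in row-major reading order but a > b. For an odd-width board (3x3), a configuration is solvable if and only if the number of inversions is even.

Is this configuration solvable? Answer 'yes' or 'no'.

Inversions (pairs i<j in row-major order where tile[i] > tile[j] > 0): 17
17 is odd, so the puzzle is not solvable.

Answer: no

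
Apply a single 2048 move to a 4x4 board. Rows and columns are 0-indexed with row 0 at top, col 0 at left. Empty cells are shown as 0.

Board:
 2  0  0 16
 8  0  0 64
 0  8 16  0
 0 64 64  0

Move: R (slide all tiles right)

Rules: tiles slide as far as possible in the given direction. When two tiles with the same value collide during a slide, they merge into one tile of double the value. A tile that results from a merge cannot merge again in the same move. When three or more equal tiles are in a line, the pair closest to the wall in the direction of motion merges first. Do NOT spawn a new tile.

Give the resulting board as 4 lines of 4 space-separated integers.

Slide right:
row 0: [2, 0, 0, 16] -> [0, 0, 2, 16]
row 1: [8, 0, 0, 64] -> [0, 0, 8, 64]
row 2: [0, 8, 16, 0] -> [0, 0, 8, 16]
row 3: [0, 64, 64, 0] -> [0, 0, 0, 128]

Answer:   0   0   2  16
  0   0   8  64
  0   0   8  16
  0   0   0 128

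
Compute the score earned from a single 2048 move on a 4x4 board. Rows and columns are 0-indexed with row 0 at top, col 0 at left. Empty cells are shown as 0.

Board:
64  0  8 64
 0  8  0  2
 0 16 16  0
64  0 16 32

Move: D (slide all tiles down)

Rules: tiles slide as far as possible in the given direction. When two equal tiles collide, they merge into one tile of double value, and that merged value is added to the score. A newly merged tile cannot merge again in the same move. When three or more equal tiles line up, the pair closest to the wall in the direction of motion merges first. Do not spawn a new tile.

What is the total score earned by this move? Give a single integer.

Answer: 160

Derivation:
Slide down:
col 0: [64, 0, 0, 64] -> [0, 0, 0, 128]  score +128 (running 128)
col 1: [0, 8, 16, 0] -> [0, 0, 8, 16]  score +0 (running 128)
col 2: [8, 0, 16, 16] -> [0, 0, 8, 32]  score +32 (running 160)
col 3: [64, 2, 0, 32] -> [0, 64, 2, 32]  score +0 (running 160)
Board after move:
  0   0   0   0
  0   0   0  64
  0   8   8   2
128  16  32  32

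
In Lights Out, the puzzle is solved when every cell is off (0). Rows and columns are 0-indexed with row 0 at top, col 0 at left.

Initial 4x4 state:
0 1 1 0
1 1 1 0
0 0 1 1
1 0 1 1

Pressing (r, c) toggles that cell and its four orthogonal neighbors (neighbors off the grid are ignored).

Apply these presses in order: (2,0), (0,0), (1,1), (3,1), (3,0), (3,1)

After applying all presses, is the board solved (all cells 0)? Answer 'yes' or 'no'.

After press 1 at (2,0):
0 1 1 0
0 1 1 0
1 1 1 1
0 0 1 1

After press 2 at (0,0):
1 0 1 0
1 1 1 0
1 1 1 1
0 0 1 1

After press 3 at (1,1):
1 1 1 0
0 0 0 0
1 0 1 1
0 0 1 1

After press 4 at (3,1):
1 1 1 0
0 0 0 0
1 1 1 1
1 1 0 1

After press 5 at (3,0):
1 1 1 0
0 0 0 0
0 1 1 1
0 0 0 1

After press 6 at (3,1):
1 1 1 0
0 0 0 0
0 0 1 1
1 1 1 1

Lights still on: 9

Answer: no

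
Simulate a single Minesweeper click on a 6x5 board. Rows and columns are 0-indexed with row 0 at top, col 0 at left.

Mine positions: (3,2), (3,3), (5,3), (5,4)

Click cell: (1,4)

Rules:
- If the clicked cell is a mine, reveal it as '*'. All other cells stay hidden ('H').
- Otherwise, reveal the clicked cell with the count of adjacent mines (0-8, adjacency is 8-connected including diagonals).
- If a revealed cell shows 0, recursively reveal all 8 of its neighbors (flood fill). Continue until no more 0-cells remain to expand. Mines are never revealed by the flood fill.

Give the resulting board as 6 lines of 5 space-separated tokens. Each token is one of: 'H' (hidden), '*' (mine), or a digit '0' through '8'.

0 0 0 0 0
0 0 0 0 0
0 1 2 2 1
0 1 H H H
0 1 3 H H
0 0 1 H H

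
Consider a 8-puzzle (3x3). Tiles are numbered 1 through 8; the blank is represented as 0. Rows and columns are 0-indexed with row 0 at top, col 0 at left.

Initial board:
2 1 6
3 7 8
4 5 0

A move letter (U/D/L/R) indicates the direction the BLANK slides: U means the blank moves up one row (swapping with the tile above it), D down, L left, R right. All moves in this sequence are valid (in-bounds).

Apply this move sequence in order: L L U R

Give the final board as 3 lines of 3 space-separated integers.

After move 1 (L):
2 1 6
3 7 8
4 0 5

After move 2 (L):
2 1 6
3 7 8
0 4 5

After move 3 (U):
2 1 6
0 7 8
3 4 5

After move 4 (R):
2 1 6
7 0 8
3 4 5

Answer: 2 1 6
7 0 8
3 4 5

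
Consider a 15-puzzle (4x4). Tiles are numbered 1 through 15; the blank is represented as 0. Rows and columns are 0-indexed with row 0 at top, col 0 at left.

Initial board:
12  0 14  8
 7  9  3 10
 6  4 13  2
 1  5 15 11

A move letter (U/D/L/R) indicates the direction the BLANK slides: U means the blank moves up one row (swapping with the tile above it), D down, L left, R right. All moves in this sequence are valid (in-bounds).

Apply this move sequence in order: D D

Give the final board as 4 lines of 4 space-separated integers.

Answer: 12  9 14  8
 7  4  3 10
 6  0 13  2
 1  5 15 11

Derivation:
After move 1 (D):
12  9 14  8
 7  0  3 10
 6  4 13  2
 1  5 15 11

After move 2 (D):
12  9 14  8
 7  4  3 10
 6  0 13  2
 1  5 15 11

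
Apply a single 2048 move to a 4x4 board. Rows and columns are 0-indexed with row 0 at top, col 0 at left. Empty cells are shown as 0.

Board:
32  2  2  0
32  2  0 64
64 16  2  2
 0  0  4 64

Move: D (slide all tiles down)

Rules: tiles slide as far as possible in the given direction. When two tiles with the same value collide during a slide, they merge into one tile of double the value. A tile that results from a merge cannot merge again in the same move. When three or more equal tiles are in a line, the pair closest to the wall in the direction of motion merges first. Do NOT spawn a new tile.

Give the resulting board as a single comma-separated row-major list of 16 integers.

Answer: 0, 0, 0, 0, 0, 0, 0, 64, 64, 4, 4, 2, 64, 16, 4, 64

Derivation:
Slide down:
col 0: [32, 32, 64, 0] -> [0, 0, 64, 64]
col 1: [2, 2, 16, 0] -> [0, 0, 4, 16]
col 2: [2, 0, 2, 4] -> [0, 0, 4, 4]
col 3: [0, 64, 2, 64] -> [0, 64, 2, 64]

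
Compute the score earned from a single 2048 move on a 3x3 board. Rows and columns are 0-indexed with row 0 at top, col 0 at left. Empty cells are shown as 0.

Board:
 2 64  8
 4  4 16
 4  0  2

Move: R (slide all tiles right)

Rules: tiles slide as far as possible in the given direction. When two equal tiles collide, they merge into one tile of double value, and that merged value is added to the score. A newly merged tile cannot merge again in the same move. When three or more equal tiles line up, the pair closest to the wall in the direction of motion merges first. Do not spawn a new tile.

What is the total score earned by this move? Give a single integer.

Slide right:
row 0: [2, 64, 8] -> [2, 64, 8]  score +0 (running 0)
row 1: [4, 4, 16] -> [0, 8, 16]  score +8 (running 8)
row 2: [4, 0, 2] -> [0, 4, 2]  score +0 (running 8)
Board after move:
 2 64  8
 0  8 16
 0  4  2

Answer: 8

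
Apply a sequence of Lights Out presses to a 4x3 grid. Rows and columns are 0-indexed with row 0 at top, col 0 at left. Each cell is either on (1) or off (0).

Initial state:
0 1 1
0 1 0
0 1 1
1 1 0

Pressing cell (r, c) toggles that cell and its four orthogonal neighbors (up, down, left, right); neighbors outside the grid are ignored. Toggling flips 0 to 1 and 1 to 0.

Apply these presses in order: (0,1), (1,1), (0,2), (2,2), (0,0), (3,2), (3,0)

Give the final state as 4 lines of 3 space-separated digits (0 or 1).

After press 1 at (0,1):
1 0 0
0 0 0
0 1 1
1 1 0

After press 2 at (1,1):
1 1 0
1 1 1
0 0 1
1 1 0

After press 3 at (0,2):
1 0 1
1 1 0
0 0 1
1 1 0

After press 4 at (2,2):
1 0 1
1 1 1
0 1 0
1 1 1

After press 5 at (0,0):
0 1 1
0 1 1
0 1 0
1 1 1

After press 6 at (3,2):
0 1 1
0 1 1
0 1 1
1 0 0

After press 7 at (3,0):
0 1 1
0 1 1
1 1 1
0 1 0

Answer: 0 1 1
0 1 1
1 1 1
0 1 0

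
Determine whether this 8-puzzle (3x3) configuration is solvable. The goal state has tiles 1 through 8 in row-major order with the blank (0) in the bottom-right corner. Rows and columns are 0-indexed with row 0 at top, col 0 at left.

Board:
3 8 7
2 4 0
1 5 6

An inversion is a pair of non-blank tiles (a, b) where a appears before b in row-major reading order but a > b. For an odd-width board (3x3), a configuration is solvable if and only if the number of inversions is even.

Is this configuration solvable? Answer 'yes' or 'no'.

Inversions (pairs i<j in row-major order where tile[i] > tile[j] > 0): 15
15 is odd, so the puzzle is not solvable.

Answer: no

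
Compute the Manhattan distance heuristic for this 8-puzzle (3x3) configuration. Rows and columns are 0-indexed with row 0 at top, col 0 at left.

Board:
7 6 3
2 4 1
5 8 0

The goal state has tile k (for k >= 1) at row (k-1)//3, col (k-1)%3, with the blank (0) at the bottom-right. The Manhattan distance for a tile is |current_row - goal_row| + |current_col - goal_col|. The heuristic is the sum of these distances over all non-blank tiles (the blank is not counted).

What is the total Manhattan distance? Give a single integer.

Tile 7: (0,0)->(2,0) = 2
Tile 6: (0,1)->(1,2) = 2
Tile 3: (0,2)->(0,2) = 0
Tile 2: (1,0)->(0,1) = 2
Tile 4: (1,1)->(1,0) = 1
Tile 1: (1,2)->(0,0) = 3
Tile 5: (2,0)->(1,1) = 2
Tile 8: (2,1)->(2,1) = 0
Sum: 2 + 2 + 0 + 2 + 1 + 3 + 2 + 0 = 12

Answer: 12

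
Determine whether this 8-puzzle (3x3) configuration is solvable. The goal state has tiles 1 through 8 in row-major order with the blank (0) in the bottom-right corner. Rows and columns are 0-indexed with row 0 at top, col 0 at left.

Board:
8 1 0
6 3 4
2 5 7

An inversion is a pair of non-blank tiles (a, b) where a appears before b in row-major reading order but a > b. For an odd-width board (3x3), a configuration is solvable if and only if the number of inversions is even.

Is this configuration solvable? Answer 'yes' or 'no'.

Answer: no

Derivation:
Inversions (pairs i<j in row-major order where tile[i] > tile[j] > 0): 13
13 is odd, so the puzzle is not solvable.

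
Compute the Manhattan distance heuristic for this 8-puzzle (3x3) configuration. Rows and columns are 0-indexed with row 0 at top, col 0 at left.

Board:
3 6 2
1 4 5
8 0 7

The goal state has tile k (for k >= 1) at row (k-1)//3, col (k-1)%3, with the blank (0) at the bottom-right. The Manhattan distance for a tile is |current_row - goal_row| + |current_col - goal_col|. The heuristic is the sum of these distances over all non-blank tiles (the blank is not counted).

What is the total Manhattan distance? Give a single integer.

Answer: 11

Derivation:
Tile 3: (0,0)->(0,2) = 2
Tile 6: (0,1)->(1,2) = 2
Tile 2: (0,2)->(0,1) = 1
Tile 1: (1,0)->(0,0) = 1
Tile 4: (1,1)->(1,0) = 1
Tile 5: (1,2)->(1,1) = 1
Tile 8: (2,0)->(2,1) = 1
Tile 7: (2,2)->(2,0) = 2
Sum: 2 + 2 + 1 + 1 + 1 + 1 + 1 + 2 = 11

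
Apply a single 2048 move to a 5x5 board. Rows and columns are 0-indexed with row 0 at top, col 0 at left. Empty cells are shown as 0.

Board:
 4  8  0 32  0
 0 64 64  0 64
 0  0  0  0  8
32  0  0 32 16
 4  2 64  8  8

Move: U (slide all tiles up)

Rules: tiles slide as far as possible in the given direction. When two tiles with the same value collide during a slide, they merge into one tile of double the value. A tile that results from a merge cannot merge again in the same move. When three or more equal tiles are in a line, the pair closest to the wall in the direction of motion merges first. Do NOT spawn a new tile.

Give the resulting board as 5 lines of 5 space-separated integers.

Slide up:
col 0: [4, 0, 0, 32, 4] -> [4, 32, 4, 0, 0]
col 1: [8, 64, 0, 0, 2] -> [8, 64, 2, 0, 0]
col 2: [0, 64, 0, 0, 64] -> [128, 0, 0, 0, 0]
col 3: [32, 0, 0, 32, 8] -> [64, 8, 0, 0, 0]
col 4: [0, 64, 8, 16, 8] -> [64, 8, 16, 8, 0]

Answer:   4   8 128  64  64
 32  64   0   8   8
  4   2   0   0  16
  0   0   0   0   8
  0   0   0   0   0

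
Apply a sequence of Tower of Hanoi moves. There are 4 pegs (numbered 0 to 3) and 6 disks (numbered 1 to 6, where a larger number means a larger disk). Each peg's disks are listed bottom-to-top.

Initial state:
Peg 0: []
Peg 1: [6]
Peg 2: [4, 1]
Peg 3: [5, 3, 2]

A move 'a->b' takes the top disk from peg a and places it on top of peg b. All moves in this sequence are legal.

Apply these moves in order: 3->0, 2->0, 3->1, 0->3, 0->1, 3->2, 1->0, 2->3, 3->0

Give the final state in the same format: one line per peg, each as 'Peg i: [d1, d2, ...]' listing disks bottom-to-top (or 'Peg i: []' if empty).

After move 1 (3->0):
Peg 0: [2]
Peg 1: [6]
Peg 2: [4, 1]
Peg 3: [5, 3]

After move 2 (2->0):
Peg 0: [2, 1]
Peg 1: [6]
Peg 2: [4]
Peg 3: [5, 3]

After move 3 (3->1):
Peg 0: [2, 1]
Peg 1: [6, 3]
Peg 2: [4]
Peg 3: [5]

After move 4 (0->3):
Peg 0: [2]
Peg 1: [6, 3]
Peg 2: [4]
Peg 3: [5, 1]

After move 5 (0->1):
Peg 0: []
Peg 1: [6, 3, 2]
Peg 2: [4]
Peg 3: [5, 1]

After move 6 (3->2):
Peg 0: []
Peg 1: [6, 3, 2]
Peg 2: [4, 1]
Peg 3: [5]

After move 7 (1->0):
Peg 0: [2]
Peg 1: [6, 3]
Peg 2: [4, 1]
Peg 3: [5]

After move 8 (2->3):
Peg 0: [2]
Peg 1: [6, 3]
Peg 2: [4]
Peg 3: [5, 1]

After move 9 (3->0):
Peg 0: [2, 1]
Peg 1: [6, 3]
Peg 2: [4]
Peg 3: [5]

Answer: Peg 0: [2, 1]
Peg 1: [6, 3]
Peg 2: [4]
Peg 3: [5]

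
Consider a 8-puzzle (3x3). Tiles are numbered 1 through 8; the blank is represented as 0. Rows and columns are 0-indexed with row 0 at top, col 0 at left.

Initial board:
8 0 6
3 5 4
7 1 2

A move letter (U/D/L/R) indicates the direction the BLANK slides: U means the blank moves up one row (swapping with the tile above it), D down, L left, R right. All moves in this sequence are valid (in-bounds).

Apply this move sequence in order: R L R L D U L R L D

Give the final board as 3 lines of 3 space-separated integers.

Answer: 3 8 6
0 5 4
7 1 2

Derivation:
After move 1 (R):
8 6 0
3 5 4
7 1 2

After move 2 (L):
8 0 6
3 5 4
7 1 2

After move 3 (R):
8 6 0
3 5 4
7 1 2

After move 4 (L):
8 0 6
3 5 4
7 1 2

After move 5 (D):
8 5 6
3 0 4
7 1 2

After move 6 (U):
8 0 6
3 5 4
7 1 2

After move 7 (L):
0 8 6
3 5 4
7 1 2

After move 8 (R):
8 0 6
3 5 4
7 1 2

After move 9 (L):
0 8 6
3 5 4
7 1 2

After move 10 (D):
3 8 6
0 5 4
7 1 2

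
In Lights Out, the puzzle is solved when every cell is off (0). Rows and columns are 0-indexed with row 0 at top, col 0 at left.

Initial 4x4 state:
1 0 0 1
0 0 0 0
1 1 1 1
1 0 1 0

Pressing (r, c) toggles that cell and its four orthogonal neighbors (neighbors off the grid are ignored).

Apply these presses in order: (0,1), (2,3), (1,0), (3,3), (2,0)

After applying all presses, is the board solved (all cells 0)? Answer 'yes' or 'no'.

After press 1 at (0,1):
0 1 1 1
0 1 0 0
1 1 1 1
1 0 1 0

After press 2 at (2,3):
0 1 1 1
0 1 0 1
1 1 0 0
1 0 1 1

After press 3 at (1,0):
1 1 1 1
1 0 0 1
0 1 0 0
1 0 1 1

After press 4 at (3,3):
1 1 1 1
1 0 0 1
0 1 0 1
1 0 0 0

After press 5 at (2,0):
1 1 1 1
0 0 0 1
1 0 0 1
0 0 0 0

Lights still on: 7

Answer: no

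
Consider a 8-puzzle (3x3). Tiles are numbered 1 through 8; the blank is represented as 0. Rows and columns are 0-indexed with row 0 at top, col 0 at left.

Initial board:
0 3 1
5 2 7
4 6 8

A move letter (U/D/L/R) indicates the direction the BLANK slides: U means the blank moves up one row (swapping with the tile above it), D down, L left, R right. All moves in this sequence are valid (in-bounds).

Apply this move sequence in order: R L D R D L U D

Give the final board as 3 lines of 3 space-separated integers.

After move 1 (R):
3 0 1
5 2 7
4 6 8

After move 2 (L):
0 3 1
5 2 7
4 6 8

After move 3 (D):
5 3 1
0 2 7
4 6 8

After move 4 (R):
5 3 1
2 0 7
4 6 8

After move 5 (D):
5 3 1
2 6 7
4 0 8

After move 6 (L):
5 3 1
2 6 7
0 4 8

After move 7 (U):
5 3 1
0 6 7
2 4 8

After move 8 (D):
5 3 1
2 6 7
0 4 8

Answer: 5 3 1
2 6 7
0 4 8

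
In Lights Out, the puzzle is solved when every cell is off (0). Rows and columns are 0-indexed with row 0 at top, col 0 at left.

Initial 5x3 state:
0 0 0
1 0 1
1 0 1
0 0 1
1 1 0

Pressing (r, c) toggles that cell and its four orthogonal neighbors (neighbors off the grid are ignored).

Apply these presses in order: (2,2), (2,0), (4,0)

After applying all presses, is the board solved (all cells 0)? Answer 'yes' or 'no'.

After press 1 at (2,2):
0 0 0
1 0 0
1 1 0
0 0 0
1 1 0

After press 2 at (2,0):
0 0 0
0 0 0
0 0 0
1 0 0
1 1 0

After press 3 at (4,0):
0 0 0
0 0 0
0 0 0
0 0 0
0 0 0

Lights still on: 0

Answer: yes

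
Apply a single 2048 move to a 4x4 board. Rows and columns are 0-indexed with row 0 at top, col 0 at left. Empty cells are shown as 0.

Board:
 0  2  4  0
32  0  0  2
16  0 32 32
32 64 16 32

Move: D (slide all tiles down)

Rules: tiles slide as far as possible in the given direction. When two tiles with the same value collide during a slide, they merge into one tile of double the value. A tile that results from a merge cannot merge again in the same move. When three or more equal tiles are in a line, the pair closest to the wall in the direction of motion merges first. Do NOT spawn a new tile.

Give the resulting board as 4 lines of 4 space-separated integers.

Answer:  0  0  0  0
32  0  4  0
16  2 32  2
32 64 16 64

Derivation:
Slide down:
col 0: [0, 32, 16, 32] -> [0, 32, 16, 32]
col 1: [2, 0, 0, 64] -> [0, 0, 2, 64]
col 2: [4, 0, 32, 16] -> [0, 4, 32, 16]
col 3: [0, 2, 32, 32] -> [0, 0, 2, 64]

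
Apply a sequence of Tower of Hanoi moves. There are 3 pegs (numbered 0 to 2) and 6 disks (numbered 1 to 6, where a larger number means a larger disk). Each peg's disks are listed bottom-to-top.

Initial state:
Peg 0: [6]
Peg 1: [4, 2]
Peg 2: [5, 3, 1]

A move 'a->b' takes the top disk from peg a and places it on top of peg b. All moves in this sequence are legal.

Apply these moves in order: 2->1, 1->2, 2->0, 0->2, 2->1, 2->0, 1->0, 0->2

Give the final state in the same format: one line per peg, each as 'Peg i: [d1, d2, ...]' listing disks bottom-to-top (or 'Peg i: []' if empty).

After move 1 (2->1):
Peg 0: [6]
Peg 1: [4, 2, 1]
Peg 2: [5, 3]

After move 2 (1->2):
Peg 0: [6]
Peg 1: [4, 2]
Peg 2: [5, 3, 1]

After move 3 (2->0):
Peg 0: [6, 1]
Peg 1: [4, 2]
Peg 2: [5, 3]

After move 4 (0->2):
Peg 0: [6]
Peg 1: [4, 2]
Peg 2: [5, 3, 1]

After move 5 (2->1):
Peg 0: [6]
Peg 1: [4, 2, 1]
Peg 2: [5, 3]

After move 6 (2->0):
Peg 0: [6, 3]
Peg 1: [4, 2, 1]
Peg 2: [5]

After move 7 (1->0):
Peg 0: [6, 3, 1]
Peg 1: [4, 2]
Peg 2: [5]

After move 8 (0->2):
Peg 0: [6, 3]
Peg 1: [4, 2]
Peg 2: [5, 1]

Answer: Peg 0: [6, 3]
Peg 1: [4, 2]
Peg 2: [5, 1]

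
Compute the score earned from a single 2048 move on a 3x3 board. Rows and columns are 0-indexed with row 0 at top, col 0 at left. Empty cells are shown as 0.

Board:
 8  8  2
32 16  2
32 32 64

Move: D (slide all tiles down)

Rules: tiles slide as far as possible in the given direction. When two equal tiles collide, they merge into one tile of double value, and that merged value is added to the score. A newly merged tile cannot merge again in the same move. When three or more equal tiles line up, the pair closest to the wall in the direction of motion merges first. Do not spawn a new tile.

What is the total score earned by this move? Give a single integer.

Slide down:
col 0: [8, 32, 32] -> [0, 8, 64]  score +64 (running 64)
col 1: [8, 16, 32] -> [8, 16, 32]  score +0 (running 64)
col 2: [2, 2, 64] -> [0, 4, 64]  score +4 (running 68)
Board after move:
 0  8  0
 8 16  4
64 32 64

Answer: 68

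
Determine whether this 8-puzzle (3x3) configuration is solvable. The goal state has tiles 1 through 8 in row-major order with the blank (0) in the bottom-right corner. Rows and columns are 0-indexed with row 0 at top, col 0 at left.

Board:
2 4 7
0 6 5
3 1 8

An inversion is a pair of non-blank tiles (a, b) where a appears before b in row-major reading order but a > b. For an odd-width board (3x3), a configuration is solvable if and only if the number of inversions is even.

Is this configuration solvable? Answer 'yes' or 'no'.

Answer: no

Derivation:
Inversions (pairs i<j in row-major order where tile[i] > tile[j] > 0): 13
13 is odd, so the puzzle is not solvable.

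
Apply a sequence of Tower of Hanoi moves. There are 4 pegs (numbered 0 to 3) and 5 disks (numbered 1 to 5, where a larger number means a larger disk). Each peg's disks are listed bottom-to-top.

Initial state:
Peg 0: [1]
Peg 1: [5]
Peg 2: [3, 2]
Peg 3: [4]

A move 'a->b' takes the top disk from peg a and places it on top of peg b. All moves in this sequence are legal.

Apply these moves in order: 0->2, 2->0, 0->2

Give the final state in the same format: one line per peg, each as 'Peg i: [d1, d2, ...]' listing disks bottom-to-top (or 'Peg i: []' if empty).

After move 1 (0->2):
Peg 0: []
Peg 1: [5]
Peg 2: [3, 2, 1]
Peg 3: [4]

After move 2 (2->0):
Peg 0: [1]
Peg 1: [5]
Peg 2: [3, 2]
Peg 3: [4]

After move 3 (0->2):
Peg 0: []
Peg 1: [5]
Peg 2: [3, 2, 1]
Peg 3: [4]

Answer: Peg 0: []
Peg 1: [5]
Peg 2: [3, 2, 1]
Peg 3: [4]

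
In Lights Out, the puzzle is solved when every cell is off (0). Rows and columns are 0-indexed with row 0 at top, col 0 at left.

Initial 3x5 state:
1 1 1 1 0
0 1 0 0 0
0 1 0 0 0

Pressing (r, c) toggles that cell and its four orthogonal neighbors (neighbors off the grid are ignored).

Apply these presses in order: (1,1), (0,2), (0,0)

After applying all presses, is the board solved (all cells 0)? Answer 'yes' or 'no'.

Answer: yes

Derivation:
After press 1 at (1,1):
1 0 1 1 0
1 0 1 0 0
0 0 0 0 0

After press 2 at (0,2):
1 1 0 0 0
1 0 0 0 0
0 0 0 0 0

After press 3 at (0,0):
0 0 0 0 0
0 0 0 0 0
0 0 0 0 0

Lights still on: 0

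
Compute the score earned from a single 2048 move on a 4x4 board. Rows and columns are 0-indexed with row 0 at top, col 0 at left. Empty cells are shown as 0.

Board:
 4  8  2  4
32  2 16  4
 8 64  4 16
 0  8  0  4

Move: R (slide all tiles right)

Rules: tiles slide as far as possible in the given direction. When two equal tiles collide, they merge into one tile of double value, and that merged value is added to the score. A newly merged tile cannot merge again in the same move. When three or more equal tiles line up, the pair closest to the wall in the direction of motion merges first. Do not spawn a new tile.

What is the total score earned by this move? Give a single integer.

Answer: 0

Derivation:
Slide right:
row 0: [4, 8, 2, 4] -> [4, 8, 2, 4]  score +0 (running 0)
row 1: [32, 2, 16, 4] -> [32, 2, 16, 4]  score +0 (running 0)
row 2: [8, 64, 4, 16] -> [8, 64, 4, 16]  score +0 (running 0)
row 3: [0, 8, 0, 4] -> [0, 0, 8, 4]  score +0 (running 0)
Board after move:
 4  8  2  4
32  2 16  4
 8 64  4 16
 0  0  8  4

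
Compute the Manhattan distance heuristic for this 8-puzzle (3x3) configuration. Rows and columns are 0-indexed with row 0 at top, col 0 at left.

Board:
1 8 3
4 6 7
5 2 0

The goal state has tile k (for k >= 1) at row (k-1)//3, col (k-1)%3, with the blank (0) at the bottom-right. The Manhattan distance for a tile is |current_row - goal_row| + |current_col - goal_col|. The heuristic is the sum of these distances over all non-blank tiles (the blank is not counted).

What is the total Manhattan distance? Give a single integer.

Tile 1: at (0,0), goal (0,0), distance |0-0|+|0-0| = 0
Tile 8: at (0,1), goal (2,1), distance |0-2|+|1-1| = 2
Tile 3: at (0,2), goal (0,2), distance |0-0|+|2-2| = 0
Tile 4: at (1,0), goal (1,0), distance |1-1|+|0-0| = 0
Tile 6: at (1,1), goal (1,2), distance |1-1|+|1-2| = 1
Tile 7: at (1,2), goal (2,0), distance |1-2|+|2-0| = 3
Tile 5: at (2,0), goal (1,1), distance |2-1|+|0-1| = 2
Tile 2: at (2,1), goal (0,1), distance |2-0|+|1-1| = 2
Sum: 0 + 2 + 0 + 0 + 1 + 3 + 2 + 2 = 10

Answer: 10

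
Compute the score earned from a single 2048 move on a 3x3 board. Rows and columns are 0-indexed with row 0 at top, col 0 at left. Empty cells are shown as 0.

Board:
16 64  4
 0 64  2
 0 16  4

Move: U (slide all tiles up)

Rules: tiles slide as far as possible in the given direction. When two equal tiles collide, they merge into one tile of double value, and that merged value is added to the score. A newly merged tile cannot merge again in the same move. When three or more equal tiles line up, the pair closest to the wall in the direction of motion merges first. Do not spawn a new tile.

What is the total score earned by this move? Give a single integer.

Slide up:
col 0: [16, 0, 0] -> [16, 0, 0]  score +0 (running 0)
col 1: [64, 64, 16] -> [128, 16, 0]  score +128 (running 128)
col 2: [4, 2, 4] -> [4, 2, 4]  score +0 (running 128)
Board after move:
 16 128   4
  0  16   2
  0   0   4

Answer: 128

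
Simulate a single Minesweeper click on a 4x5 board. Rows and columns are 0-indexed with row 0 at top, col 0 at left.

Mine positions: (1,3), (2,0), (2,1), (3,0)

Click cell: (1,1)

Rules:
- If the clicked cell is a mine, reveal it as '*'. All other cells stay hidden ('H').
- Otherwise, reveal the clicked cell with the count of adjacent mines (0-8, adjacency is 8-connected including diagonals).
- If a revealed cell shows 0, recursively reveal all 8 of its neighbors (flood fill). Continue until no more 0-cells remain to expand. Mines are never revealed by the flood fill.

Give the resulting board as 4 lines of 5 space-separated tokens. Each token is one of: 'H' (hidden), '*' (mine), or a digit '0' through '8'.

H H H H H
H 2 H H H
H H H H H
H H H H H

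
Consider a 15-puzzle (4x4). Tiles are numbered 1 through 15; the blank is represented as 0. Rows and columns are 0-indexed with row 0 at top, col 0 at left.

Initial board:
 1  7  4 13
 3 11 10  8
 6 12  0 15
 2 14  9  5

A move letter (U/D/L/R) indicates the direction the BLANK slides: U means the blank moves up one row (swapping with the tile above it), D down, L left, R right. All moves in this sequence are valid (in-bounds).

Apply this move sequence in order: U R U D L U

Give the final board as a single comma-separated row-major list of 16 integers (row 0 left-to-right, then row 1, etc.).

After move 1 (U):
 1  7  4 13
 3 11  0  8
 6 12 10 15
 2 14  9  5

After move 2 (R):
 1  7  4 13
 3 11  8  0
 6 12 10 15
 2 14  9  5

After move 3 (U):
 1  7  4  0
 3 11  8 13
 6 12 10 15
 2 14  9  5

After move 4 (D):
 1  7  4 13
 3 11  8  0
 6 12 10 15
 2 14  9  5

After move 5 (L):
 1  7  4 13
 3 11  0  8
 6 12 10 15
 2 14  9  5

After move 6 (U):
 1  7  0 13
 3 11  4  8
 6 12 10 15
 2 14  9  5

Answer: 1, 7, 0, 13, 3, 11, 4, 8, 6, 12, 10, 15, 2, 14, 9, 5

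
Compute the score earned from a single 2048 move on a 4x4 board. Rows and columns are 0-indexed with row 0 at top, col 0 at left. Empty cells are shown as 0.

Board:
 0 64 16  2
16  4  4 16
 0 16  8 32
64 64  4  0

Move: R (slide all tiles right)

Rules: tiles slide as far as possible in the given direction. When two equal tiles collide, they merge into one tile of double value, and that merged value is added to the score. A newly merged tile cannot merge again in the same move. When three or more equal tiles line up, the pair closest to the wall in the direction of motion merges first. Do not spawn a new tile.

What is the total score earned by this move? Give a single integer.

Answer: 136

Derivation:
Slide right:
row 0: [0, 64, 16, 2] -> [0, 64, 16, 2]  score +0 (running 0)
row 1: [16, 4, 4, 16] -> [0, 16, 8, 16]  score +8 (running 8)
row 2: [0, 16, 8, 32] -> [0, 16, 8, 32]  score +0 (running 8)
row 3: [64, 64, 4, 0] -> [0, 0, 128, 4]  score +128 (running 136)
Board after move:
  0  64  16   2
  0  16   8  16
  0  16   8  32
  0   0 128   4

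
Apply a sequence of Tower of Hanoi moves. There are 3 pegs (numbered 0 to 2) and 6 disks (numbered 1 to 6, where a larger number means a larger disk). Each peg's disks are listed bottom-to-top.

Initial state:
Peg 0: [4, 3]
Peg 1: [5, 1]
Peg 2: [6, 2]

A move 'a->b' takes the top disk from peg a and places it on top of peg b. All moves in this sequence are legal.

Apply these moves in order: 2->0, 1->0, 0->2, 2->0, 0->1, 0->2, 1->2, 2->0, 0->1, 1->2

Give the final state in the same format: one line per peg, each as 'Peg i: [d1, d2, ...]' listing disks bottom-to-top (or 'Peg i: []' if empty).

Answer: Peg 0: [4, 3]
Peg 1: [5]
Peg 2: [6, 2, 1]

Derivation:
After move 1 (2->0):
Peg 0: [4, 3, 2]
Peg 1: [5, 1]
Peg 2: [6]

After move 2 (1->0):
Peg 0: [4, 3, 2, 1]
Peg 1: [5]
Peg 2: [6]

After move 3 (0->2):
Peg 0: [4, 3, 2]
Peg 1: [5]
Peg 2: [6, 1]

After move 4 (2->0):
Peg 0: [4, 3, 2, 1]
Peg 1: [5]
Peg 2: [6]

After move 5 (0->1):
Peg 0: [4, 3, 2]
Peg 1: [5, 1]
Peg 2: [6]

After move 6 (0->2):
Peg 0: [4, 3]
Peg 1: [5, 1]
Peg 2: [6, 2]

After move 7 (1->2):
Peg 0: [4, 3]
Peg 1: [5]
Peg 2: [6, 2, 1]

After move 8 (2->0):
Peg 0: [4, 3, 1]
Peg 1: [5]
Peg 2: [6, 2]

After move 9 (0->1):
Peg 0: [4, 3]
Peg 1: [5, 1]
Peg 2: [6, 2]

After move 10 (1->2):
Peg 0: [4, 3]
Peg 1: [5]
Peg 2: [6, 2, 1]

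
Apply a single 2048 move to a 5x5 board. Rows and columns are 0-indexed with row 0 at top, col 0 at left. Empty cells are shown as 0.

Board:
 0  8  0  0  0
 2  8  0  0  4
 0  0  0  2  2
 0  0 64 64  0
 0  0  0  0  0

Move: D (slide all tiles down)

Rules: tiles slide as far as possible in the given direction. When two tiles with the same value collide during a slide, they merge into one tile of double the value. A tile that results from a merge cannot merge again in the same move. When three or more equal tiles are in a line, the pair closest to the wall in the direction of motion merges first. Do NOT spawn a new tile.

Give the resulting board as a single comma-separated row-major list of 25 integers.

Slide down:
col 0: [0, 2, 0, 0, 0] -> [0, 0, 0, 0, 2]
col 1: [8, 8, 0, 0, 0] -> [0, 0, 0, 0, 16]
col 2: [0, 0, 0, 64, 0] -> [0, 0, 0, 0, 64]
col 3: [0, 0, 2, 64, 0] -> [0, 0, 0, 2, 64]
col 4: [0, 4, 2, 0, 0] -> [0, 0, 0, 4, 2]

Answer: 0, 0, 0, 0, 0, 0, 0, 0, 0, 0, 0, 0, 0, 0, 0, 0, 0, 0, 2, 4, 2, 16, 64, 64, 2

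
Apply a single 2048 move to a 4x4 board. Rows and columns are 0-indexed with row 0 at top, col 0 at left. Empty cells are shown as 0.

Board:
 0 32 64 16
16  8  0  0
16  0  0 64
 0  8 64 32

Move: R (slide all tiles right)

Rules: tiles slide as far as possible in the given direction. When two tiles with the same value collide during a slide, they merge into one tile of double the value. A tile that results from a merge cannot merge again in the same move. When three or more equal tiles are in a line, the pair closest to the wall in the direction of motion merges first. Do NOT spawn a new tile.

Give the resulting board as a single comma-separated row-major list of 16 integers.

Slide right:
row 0: [0, 32, 64, 16] -> [0, 32, 64, 16]
row 1: [16, 8, 0, 0] -> [0, 0, 16, 8]
row 2: [16, 0, 0, 64] -> [0, 0, 16, 64]
row 3: [0, 8, 64, 32] -> [0, 8, 64, 32]

Answer: 0, 32, 64, 16, 0, 0, 16, 8, 0, 0, 16, 64, 0, 8, 64, 32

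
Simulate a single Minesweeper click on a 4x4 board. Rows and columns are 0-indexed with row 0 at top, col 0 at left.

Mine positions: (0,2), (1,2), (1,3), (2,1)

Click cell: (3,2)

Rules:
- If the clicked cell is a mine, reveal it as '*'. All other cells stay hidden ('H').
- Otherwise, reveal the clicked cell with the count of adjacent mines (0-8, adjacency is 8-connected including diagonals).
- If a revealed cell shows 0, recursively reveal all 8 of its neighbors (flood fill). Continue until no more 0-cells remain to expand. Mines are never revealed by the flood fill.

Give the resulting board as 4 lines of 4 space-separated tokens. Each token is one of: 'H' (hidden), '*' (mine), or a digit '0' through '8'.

H H H H
H H H H
H H H H
H H 1 H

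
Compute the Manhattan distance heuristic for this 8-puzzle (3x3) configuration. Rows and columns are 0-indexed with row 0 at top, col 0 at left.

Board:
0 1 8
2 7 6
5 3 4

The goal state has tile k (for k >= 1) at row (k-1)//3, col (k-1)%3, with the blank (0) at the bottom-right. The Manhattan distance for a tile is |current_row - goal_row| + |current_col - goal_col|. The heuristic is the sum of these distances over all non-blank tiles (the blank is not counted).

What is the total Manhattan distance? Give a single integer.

Tile 1: at (0,1), goal (0,0), distance |0-0|+|1-0| = 1
Tile 8: at (0,2), goal (2,1), distance |0-2|+|2-1| = 3
Tile 2: at (1,0), goal (0,1), distance |1-0|+|0-1| = 2
Tile 7: at (1,1), goal (2,0), distance |1-2|+|1-0| = 2
Tile 6: at (1,2), goal (1,2), distance |1-1|+|2-2| = 0
Tile 5: at (2,0), goal (1,1), distance |2-1|+|0-1| = 2
Tile 3: at (2,1), goal (0,2), distance |2-0|+|1-2| = 3
Tile 4: at (2,2), goal (1,0), distance |2-1|+|2-0| = 3
Sum: 1 + 3 + 2 + 2 + 0 + 2 + 3 + 3 = 16

Answer: 16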